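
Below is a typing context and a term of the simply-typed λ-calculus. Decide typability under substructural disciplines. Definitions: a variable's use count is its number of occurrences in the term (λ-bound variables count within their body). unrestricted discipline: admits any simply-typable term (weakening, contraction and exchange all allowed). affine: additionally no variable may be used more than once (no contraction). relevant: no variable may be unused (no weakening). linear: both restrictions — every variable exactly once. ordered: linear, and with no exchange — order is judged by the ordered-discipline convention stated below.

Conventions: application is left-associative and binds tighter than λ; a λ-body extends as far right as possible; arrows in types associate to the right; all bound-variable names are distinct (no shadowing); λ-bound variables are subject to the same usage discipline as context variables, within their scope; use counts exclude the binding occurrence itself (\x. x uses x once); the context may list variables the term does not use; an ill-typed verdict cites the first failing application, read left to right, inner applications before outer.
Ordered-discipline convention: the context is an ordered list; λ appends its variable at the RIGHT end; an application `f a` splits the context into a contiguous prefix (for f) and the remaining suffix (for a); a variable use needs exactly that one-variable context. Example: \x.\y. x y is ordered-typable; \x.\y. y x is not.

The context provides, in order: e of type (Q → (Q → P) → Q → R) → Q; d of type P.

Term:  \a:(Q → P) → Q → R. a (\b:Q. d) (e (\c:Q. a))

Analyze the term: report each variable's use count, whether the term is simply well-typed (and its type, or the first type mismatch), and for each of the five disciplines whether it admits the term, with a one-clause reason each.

use counts: e: 1; d: 1; a (bound): 2; b (bound): 0; c (bound): 0
order of uses: a, d, e, a
typing: well-typed — term : ((Q → P) → Q → R) → R
ordered ✗ (uses contraction: a ×2; needs weakening: b, c unused)
linear ✗ (uses contraction: a ×2; needs weakening: b, c unused)
affine ✗ (uses contraction: a ×2)
relevant ✗ (needs weakening: b, c unused)
unrestricted ✓ (typability at ((Q → P) → Q → R) → R is all that's needed)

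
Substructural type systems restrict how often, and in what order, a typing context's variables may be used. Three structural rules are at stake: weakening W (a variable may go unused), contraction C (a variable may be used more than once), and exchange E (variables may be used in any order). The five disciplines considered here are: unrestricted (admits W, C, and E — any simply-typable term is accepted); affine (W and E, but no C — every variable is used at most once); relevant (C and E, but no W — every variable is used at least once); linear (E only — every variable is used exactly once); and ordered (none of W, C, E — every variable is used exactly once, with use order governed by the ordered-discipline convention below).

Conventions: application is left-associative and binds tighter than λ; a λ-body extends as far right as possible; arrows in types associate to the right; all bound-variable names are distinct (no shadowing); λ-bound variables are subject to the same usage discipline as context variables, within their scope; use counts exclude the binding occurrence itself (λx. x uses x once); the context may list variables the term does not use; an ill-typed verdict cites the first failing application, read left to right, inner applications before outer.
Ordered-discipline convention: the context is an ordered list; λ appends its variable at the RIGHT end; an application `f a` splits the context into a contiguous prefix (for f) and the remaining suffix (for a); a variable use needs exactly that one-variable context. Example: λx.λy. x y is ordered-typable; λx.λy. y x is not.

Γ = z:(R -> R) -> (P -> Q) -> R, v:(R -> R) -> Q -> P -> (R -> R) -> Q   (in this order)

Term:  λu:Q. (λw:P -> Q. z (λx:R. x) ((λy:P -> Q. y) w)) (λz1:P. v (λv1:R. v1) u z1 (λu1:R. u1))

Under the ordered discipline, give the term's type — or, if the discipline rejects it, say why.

term : Q -> R
use counts: z=1, v=1, u (λ-bound)=1, w (λ-bound)=1, x (λ-bound)=1, y (λ-bound)=1, z1 (λ-bound)=1, v1 (λ-bound)=1, u1 (λ-bound)=1
left-to-right use order: z, x, y, w, v, v1, u, z1, u1
typing: ✓ — Q -> R
across the five disciplines: ordered ✓ · linear ✓ · affine ✓ · relevant ✓ · unrestricted ✓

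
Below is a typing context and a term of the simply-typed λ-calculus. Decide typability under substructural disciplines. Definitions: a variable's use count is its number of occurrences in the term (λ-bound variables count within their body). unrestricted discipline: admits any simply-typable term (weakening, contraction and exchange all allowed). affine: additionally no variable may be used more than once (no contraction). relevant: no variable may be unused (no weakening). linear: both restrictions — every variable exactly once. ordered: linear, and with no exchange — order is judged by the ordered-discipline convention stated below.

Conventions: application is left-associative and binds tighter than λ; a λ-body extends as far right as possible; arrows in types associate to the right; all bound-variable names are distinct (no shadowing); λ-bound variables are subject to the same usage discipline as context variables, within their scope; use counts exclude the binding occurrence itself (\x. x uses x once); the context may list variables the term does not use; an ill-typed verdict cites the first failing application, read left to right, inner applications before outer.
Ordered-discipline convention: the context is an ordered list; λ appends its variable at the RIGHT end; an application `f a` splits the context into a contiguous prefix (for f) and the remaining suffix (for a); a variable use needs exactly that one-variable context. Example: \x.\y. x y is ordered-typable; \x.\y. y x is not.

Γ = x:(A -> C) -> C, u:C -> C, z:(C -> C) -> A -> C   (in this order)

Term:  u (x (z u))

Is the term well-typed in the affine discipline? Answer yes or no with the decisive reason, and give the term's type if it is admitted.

no — u ×2 used more than once (contraction)
counts: x=1, u=2, z=1
left-to-right use order: u, x, z, u
typing: the term checks, with type C
summary: ordered ✗, linear ✗, affine ✗, relevant ✓, unrestricted ✓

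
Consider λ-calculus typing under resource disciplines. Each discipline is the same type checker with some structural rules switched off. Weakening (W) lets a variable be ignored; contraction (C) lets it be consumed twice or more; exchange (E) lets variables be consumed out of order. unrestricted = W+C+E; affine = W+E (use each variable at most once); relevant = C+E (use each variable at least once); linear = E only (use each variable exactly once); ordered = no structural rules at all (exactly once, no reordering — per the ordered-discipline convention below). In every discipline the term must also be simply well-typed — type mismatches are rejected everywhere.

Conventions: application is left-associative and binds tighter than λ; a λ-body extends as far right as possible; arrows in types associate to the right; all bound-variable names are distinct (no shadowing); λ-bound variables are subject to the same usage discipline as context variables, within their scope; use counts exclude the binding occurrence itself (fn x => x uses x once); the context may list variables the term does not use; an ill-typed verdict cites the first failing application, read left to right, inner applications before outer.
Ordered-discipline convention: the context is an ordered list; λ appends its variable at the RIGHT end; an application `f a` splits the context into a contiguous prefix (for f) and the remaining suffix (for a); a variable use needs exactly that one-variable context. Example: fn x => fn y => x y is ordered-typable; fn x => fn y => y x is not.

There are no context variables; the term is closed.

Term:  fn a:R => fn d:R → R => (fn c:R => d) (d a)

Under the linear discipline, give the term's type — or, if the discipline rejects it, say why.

not well-typed under linear — d ×2 used more than once (contraction); unused: c — weakening required
use counts: a [bound] ×1, d [bound] ×2, c [bound] ×0
uses in reading order: d, d, a
typing: ✓ — R → (R → R) → R → R
all disciplines: ordered ✗ · linear ✗ · affine ✗ · relevant ✗ · unrestricted ✓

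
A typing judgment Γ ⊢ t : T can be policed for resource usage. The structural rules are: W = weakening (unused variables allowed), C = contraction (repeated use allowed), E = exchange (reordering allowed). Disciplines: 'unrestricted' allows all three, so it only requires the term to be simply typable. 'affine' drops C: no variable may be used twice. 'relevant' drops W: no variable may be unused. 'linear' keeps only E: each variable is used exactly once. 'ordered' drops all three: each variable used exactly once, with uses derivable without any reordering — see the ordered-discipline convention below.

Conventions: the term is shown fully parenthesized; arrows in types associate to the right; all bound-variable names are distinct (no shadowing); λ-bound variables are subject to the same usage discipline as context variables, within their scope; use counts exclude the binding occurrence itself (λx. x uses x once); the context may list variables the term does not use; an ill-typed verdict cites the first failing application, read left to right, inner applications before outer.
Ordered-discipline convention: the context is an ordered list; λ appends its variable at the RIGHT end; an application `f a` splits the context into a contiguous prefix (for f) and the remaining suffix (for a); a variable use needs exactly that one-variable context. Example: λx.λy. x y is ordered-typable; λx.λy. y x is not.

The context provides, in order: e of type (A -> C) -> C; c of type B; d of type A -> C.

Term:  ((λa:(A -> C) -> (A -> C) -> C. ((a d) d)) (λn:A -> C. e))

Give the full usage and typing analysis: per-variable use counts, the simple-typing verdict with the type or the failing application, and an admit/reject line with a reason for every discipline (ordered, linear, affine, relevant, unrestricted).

counts: e=1, c=0, d=2, a (λ-bound)=1, n (λ-bound)=0
left-to-right use order: a, d, d, e
typing: well-typed — term : C
ordered ✗ (needs contraction — d ×2; c, n left unused)
linear ✗ (needs contraction — d ×2; c, n left unused)
affine ✗ (needs contraction — d ×2)
relevant ✗ (c, n left unused)
unrestricted ✓ (typability at C is all that's needed)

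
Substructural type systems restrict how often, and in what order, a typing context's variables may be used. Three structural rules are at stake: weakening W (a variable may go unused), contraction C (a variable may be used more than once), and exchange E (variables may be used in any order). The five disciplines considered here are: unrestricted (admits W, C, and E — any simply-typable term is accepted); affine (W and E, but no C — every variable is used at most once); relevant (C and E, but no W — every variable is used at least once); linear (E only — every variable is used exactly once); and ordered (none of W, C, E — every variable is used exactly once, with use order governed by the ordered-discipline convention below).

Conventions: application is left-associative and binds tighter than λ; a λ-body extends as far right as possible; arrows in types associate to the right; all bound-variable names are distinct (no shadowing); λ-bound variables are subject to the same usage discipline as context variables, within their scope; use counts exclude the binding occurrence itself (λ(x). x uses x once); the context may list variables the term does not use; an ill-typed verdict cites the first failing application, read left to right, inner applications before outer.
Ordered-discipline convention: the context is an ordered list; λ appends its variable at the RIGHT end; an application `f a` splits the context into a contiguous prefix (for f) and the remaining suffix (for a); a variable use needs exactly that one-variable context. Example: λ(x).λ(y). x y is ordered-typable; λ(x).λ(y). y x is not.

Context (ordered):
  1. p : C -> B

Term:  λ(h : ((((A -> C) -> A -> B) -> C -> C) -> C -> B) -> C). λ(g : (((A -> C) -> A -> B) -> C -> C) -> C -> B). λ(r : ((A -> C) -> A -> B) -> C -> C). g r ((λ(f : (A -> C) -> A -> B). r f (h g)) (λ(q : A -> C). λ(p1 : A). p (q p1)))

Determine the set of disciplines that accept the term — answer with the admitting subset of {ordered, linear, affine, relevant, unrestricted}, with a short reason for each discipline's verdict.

accepted by: relevant, unrestricted
use counts: p ×1; h (λ-bound) ×1; g (λ-bound) ×2; r (λ-bound) ×2; f (λ-bound) ×1; q (λ-bound) ×1; p1 (λ-bound) ×1
order of uses: g, r, r, f, h, g, p, q, p1
typing: the term checks, with type (((((A -> C) -> A -> B) -> C -> C) -> C -> B) -> C) -> ((((A -> C) -> A -> B) -> C -> C) -> C -> B) -> (((A -> C) -> A -> B) -> C -> C) -> B
ordered: ✗ — needs contraction — g ×2, r ×2
linear: ✗ — needs contraction — g ×2, r ×2
affine: ✗ — needs contraction — g ×2, r ×2
relevant: ✓ — at least one use each (p, h, g, r, f, q, p1)
unrestricted: ✓ — type-checks ((((((A -> C) -> A -> B) -> C -> C) -> C -> B) -> C) -> ((((A -> C) -> A -> B) -> C -> C) -> C -> B) -> (((A -> C) -> A -> B) -> C -> C) -> B) and nothing is barred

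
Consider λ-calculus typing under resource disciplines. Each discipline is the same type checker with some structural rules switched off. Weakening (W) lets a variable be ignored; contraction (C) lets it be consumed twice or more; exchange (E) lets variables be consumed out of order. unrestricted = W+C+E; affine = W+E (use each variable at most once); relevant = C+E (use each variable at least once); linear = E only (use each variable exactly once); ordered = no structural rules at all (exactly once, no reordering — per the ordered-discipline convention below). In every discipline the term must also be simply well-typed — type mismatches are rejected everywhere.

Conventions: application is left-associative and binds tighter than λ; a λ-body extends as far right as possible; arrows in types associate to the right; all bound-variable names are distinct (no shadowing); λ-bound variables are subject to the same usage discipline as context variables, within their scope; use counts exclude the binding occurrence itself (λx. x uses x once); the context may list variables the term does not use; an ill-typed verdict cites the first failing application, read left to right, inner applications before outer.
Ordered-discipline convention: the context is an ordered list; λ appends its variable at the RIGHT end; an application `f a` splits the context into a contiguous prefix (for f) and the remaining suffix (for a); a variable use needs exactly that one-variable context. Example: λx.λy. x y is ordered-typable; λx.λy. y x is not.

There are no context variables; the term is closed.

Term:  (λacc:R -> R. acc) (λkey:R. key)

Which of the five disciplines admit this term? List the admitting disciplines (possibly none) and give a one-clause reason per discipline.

admitting disciplines: ordered, linear, affine, relevant, unrestricted
usage: acc (λ-bound): 1, key (λ-bound): 1
uses in reading order: acc, key
typing: the term checks, with type R -> R
ordered: ✓, one use each (acc, key); ordered split holds
linear: ✓, exactly-once usage across acc, key
affine: ✓, no duplicate uses among acc, key
relevant: ✓, at least one use each (acc, key)
unrestricted: ✓, well-typed at R -> R; no restrictions here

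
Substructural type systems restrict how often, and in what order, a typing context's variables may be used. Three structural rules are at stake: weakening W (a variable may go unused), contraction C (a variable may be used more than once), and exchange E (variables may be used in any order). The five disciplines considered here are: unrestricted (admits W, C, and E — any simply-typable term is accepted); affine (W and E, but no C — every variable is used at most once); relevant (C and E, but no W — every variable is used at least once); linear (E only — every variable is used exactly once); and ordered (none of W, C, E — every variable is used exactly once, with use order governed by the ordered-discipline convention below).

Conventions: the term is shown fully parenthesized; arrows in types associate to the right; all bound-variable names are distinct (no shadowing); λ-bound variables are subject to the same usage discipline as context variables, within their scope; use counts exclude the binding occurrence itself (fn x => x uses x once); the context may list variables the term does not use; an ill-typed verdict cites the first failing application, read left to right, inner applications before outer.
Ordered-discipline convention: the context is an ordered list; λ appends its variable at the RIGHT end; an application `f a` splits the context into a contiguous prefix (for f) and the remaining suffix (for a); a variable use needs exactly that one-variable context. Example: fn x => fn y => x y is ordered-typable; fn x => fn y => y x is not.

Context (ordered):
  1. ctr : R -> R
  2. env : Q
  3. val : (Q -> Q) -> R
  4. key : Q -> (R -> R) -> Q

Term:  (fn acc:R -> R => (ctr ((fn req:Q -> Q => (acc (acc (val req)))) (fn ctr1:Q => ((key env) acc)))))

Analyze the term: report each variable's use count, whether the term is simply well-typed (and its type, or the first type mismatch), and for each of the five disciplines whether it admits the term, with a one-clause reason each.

use counts: ctr: 1×; env: 1×; val: 1×; key: 1×; acc (λ-bound): 3×; req (λ-bound): 1×; ctr1 (λ-bound): 0×
use order (left to right): ctr, acc, acc, val, req, key, env, acc
typing: well-typed at (R -> R) -> R
ordered ✗ (acc ×3 used more than once (contraction); needs weakening: ctr1 unused)
linear ✗ (acc ×3 used more than once (contraction); needs weakening: ctr1 unused)
affine ✗ (acc ×3 used more than once (contraction))
relevant ✗ (needs weakening: ctr1 unused)
unrestricted ✓ (type-checks ((R -> R) -> R) and nothing is barred)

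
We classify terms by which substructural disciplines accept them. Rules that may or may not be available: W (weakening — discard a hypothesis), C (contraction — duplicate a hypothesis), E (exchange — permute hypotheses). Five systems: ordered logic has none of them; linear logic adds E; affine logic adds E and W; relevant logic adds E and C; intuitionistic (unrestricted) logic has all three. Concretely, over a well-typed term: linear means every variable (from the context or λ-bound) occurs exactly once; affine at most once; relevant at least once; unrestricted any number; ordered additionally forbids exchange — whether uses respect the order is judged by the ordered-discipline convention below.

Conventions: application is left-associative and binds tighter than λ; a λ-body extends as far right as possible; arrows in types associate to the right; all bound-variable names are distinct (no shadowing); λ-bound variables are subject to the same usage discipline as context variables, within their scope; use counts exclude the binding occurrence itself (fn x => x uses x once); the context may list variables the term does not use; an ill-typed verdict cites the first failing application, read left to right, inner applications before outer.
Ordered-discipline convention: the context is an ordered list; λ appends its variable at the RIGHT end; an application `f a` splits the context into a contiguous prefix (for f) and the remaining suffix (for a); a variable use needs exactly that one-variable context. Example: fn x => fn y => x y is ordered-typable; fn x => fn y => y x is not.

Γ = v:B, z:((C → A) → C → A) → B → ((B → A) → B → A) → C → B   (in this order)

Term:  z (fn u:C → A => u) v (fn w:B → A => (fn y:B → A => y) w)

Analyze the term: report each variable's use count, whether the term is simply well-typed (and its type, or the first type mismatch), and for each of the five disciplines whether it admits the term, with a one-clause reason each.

use counts: v: 1, z: 1, u (bound): 1, w (bound): 1, y (bound): 1
order of uses: z, u, v, y, w
typing: well-typed — term : C → B
ordered: ✗ — needs exchange: uses follow z, u, v, y, w
linear: ✓ — single use per variable (v, z, u, w, y)
affine: ✓ — v, z, u, w, y: no repeats, contraction unneeded
relevant: ✓ — at least one use each (v, z, u, w, y)
unrestricted: ✓ — well-typed at C → B; no restrictions here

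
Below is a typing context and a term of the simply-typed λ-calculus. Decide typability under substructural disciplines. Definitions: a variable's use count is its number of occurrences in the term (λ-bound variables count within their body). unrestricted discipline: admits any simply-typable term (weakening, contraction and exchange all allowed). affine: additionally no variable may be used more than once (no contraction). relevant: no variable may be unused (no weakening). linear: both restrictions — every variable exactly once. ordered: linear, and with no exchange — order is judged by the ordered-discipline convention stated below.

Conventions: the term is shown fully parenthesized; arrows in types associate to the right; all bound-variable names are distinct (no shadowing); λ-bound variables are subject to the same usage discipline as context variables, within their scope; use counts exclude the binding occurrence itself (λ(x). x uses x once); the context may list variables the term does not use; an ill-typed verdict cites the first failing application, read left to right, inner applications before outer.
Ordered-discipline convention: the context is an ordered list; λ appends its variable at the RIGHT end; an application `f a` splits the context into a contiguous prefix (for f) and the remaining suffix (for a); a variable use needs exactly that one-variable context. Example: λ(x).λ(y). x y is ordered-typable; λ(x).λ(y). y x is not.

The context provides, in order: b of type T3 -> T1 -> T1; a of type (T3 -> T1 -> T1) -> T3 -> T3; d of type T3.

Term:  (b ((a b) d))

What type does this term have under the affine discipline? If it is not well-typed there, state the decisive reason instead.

not well-typed under affine — b ×2 used more than once (contraction)
counts: b: 2×; a: 1×; d: 1×
left-to-right use order: b, a, b, d
typing: well-typed — term : T1 -> T1
per-discipline verdicts: ordered ✗; linear ✗; affine ✗; relevant ✓; unrestricted ✓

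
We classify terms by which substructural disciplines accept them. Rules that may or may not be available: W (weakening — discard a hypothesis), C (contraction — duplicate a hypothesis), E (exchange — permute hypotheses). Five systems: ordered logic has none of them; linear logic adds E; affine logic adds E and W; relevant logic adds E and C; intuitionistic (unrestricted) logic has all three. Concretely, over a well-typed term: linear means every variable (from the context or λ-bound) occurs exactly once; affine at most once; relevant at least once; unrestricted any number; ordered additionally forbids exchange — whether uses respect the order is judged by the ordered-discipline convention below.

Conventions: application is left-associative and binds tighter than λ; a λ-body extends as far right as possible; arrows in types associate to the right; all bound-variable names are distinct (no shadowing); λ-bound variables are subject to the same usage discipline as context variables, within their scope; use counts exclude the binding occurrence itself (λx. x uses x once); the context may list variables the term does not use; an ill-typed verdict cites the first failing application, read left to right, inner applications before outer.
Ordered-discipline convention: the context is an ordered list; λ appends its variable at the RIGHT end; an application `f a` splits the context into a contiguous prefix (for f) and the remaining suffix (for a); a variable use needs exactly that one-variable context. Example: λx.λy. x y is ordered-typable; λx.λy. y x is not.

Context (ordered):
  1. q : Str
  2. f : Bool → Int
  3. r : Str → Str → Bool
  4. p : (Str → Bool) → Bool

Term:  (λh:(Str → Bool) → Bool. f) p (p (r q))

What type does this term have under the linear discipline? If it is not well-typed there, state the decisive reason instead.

not well-typed under linear — uses contraction: p ×2; unused: h — weakening required
variable uses: q ×1, f ×1, r ×1, p ×2, h [bound] ×0
order of uses: f, p, p, r, q
typing: the term checks, with type Int
across the five disciplines: ordered ✗ | linear ✗ | affine ✗ | relevant ✗ | unrestricted ✓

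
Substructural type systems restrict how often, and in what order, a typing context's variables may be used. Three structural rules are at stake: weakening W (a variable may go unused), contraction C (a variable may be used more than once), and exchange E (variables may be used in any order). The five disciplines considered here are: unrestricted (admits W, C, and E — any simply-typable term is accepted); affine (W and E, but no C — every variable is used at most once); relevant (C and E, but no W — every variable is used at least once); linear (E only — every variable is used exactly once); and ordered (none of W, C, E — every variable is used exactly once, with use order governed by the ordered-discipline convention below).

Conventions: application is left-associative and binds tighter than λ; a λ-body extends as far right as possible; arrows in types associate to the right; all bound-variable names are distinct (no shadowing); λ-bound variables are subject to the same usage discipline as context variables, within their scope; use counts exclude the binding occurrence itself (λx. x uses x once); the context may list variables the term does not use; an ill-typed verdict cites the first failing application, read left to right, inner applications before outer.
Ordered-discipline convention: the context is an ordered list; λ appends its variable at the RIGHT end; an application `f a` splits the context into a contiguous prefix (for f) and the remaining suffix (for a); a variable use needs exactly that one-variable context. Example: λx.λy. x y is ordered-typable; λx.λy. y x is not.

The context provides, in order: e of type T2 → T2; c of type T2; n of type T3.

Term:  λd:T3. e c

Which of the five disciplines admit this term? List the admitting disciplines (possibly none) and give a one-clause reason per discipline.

admitted by: affine, unrestricted
variable uses: e: 1; c: 1; n: 0; d [bound]: 0
order of uses: e, c
typing: the term checks, with type T3 → T2
ordered: ✗ — unused: n, d — weakening required
linear: ✗ — unused: n, d — weakening required
affine: ✓ — no duplicate uses among e, c, n, d
relevant: ✗ — unused: n, d — weakening required
unrestricted: ✓ — typability at T3 → T2 is all that's needed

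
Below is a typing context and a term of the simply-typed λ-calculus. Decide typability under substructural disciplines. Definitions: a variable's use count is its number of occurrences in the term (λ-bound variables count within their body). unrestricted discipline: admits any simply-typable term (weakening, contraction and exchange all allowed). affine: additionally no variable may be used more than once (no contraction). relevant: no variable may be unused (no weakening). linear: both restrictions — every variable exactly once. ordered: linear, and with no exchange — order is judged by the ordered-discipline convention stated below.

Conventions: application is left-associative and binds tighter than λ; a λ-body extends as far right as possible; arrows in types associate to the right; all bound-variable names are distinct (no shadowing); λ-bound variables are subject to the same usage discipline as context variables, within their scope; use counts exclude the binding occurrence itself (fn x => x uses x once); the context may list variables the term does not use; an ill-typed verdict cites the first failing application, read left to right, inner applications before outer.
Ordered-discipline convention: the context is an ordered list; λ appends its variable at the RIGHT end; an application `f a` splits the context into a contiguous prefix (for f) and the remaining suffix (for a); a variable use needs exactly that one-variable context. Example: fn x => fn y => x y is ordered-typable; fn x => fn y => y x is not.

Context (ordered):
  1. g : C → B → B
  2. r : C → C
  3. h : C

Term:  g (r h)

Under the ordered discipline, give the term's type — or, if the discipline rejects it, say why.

term : B → B
use counts: g=1, r=1, h=1
left-to-right use order: g, r, h
typing: ✓ — B → B
all disciplines: ordered ✓ | linear ✓ | affine ✓ | relevant ✓ | unrestricted ✓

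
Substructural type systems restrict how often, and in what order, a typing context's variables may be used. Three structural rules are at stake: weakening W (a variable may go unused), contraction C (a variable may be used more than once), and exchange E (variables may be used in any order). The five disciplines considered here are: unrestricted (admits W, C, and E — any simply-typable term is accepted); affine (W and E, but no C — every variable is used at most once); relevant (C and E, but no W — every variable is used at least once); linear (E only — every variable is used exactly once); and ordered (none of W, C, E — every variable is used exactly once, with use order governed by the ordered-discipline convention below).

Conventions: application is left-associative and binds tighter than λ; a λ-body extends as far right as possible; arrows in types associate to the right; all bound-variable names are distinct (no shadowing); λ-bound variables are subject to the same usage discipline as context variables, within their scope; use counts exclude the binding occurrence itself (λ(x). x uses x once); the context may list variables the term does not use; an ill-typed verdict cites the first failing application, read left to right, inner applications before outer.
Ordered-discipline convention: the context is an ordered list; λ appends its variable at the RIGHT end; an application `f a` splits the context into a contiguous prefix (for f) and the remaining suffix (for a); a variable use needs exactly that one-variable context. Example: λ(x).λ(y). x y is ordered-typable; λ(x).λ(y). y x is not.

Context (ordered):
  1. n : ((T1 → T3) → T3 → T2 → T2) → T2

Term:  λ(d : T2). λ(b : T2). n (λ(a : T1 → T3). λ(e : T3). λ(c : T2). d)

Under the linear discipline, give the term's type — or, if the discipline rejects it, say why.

not well-typed under linear — needs weakening: b, a, e, c unused
variable uses: n=1, d (λ-bound)=1, b (λ-bound)=0, a (λ-bound)=0, e (λ-bound)=0, c (λ-bound)=0
use order (left to right): n, d
typing: ✓ — T2 → T2 → T2
all disciplines: ordered ✗ · linear ✗ · affine ✓ · relevant ✗ · unrestricted ✓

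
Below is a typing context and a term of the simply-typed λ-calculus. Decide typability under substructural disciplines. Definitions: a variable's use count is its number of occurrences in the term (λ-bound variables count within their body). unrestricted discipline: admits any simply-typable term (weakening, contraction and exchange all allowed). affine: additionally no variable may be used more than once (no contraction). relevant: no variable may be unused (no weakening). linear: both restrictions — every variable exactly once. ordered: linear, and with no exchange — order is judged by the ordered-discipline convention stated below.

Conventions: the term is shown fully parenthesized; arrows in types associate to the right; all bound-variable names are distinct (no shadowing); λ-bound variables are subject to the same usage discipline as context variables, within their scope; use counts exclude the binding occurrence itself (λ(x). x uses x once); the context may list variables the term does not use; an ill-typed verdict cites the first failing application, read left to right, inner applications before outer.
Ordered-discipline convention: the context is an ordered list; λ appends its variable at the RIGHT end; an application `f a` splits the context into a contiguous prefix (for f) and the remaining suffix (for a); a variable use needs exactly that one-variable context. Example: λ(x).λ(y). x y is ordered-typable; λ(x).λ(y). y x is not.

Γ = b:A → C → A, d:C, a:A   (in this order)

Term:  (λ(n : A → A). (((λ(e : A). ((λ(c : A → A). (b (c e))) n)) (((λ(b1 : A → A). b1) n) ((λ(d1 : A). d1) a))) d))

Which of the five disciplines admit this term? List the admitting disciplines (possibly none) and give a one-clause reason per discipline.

admitting disciplines: relevant, unrestricted
counts: b: 1×, d: 1×, a: 1×, n [bound]: 2×, e [bound]: 1×, c [bound]: 1×, b1 [bound]: 1×, d1 [bound]: 1×
left-to-right use order: b, c, e, n, b1, n, d1, a, d
typing: the term checks, with type (A → A) → A
ordered: ✗, uses contraction: n ×2
linear: ✗, uses contraction: n ×2
affine: ✗, uses contraction: n ×2
relevant: ✓, none of b, d, a, n, e, c, b1, d1 goes unused
unrestricted: ✓, well-typed at (A → A) → A; no restrictions here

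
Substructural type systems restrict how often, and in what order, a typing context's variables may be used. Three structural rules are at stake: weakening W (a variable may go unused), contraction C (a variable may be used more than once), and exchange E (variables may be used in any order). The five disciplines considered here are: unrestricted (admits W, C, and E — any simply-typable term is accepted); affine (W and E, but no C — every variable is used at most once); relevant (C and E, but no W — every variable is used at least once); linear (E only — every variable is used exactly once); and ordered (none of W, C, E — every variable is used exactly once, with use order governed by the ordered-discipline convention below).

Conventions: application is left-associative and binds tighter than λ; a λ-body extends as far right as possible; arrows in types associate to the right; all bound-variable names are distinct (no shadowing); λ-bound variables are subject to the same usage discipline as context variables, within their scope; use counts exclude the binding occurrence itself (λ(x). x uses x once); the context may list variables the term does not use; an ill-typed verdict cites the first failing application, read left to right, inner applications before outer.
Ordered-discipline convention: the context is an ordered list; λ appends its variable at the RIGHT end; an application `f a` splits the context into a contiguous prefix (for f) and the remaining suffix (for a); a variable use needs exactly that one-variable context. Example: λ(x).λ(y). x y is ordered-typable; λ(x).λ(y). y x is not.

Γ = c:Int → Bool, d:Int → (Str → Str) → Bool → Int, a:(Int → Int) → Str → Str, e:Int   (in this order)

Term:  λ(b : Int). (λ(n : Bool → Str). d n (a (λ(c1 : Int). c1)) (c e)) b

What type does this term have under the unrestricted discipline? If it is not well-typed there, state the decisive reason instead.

not well-typed under unrestricted — not simply typable
variable uses: c=1, d=1, a=1, e=1, b (λ-bound)=1, n (λ-bound)=1, c1 (λ-bound)=1
use order (left to right): d, n, a, c1, c, e, b
typing: ill-typed: an application expects Int but receives Bool → Str
per-discipline verdicts: ordered ✗; linear ✗; affine ✗; relevant ✗; unrestricted ✗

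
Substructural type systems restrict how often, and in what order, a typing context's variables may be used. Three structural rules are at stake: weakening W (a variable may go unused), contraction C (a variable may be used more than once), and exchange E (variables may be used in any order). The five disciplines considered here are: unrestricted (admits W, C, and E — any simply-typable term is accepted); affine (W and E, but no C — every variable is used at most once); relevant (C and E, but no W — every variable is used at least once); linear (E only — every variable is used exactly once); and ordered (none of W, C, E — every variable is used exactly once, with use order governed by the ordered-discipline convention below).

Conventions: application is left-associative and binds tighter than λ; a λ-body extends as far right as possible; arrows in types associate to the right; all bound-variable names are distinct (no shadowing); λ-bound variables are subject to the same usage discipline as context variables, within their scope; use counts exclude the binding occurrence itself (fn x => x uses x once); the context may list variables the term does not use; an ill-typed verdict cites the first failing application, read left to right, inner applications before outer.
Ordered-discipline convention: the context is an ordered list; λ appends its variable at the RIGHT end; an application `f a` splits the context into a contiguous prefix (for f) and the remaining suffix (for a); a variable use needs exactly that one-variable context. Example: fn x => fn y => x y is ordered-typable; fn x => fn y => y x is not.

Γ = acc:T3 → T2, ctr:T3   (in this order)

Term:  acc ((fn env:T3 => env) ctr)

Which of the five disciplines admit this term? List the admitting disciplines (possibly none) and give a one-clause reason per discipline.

admitted in: ordered, linear, affine, relevant, unrestricted
usage: acc: 1×, ctr: 1×, env [bound]: 1×
left-to-right use order: acc, env, ctr
typing: well-typed — term : T2
ordered: ✓, one use each (acc, ctr, env); ordered split holds
linear: ✓, single use per variable (acc, ctr, env)
affine: ✓, none of acc, ctr, env used more than once
relevant: ✓, every one of acc, ctr, env appears
unrestricted: ✓, simply typable at T2; W, C, E all held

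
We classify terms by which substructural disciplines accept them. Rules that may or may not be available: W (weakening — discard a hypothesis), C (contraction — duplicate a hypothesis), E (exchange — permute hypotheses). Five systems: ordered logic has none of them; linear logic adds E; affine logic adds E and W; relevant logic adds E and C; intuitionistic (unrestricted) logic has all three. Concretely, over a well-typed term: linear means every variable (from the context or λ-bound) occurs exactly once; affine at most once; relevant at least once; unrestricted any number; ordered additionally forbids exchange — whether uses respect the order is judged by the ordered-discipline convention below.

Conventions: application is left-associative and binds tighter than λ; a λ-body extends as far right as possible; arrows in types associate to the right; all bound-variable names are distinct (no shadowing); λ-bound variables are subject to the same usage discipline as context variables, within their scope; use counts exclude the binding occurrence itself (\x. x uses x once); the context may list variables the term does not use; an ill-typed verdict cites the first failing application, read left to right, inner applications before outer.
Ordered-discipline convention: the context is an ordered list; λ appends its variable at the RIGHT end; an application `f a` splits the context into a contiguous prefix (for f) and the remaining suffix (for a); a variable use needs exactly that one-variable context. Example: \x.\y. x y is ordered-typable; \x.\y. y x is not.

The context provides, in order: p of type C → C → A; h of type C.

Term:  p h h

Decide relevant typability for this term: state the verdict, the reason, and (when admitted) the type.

yes — every one of p, h appears; term : A
variable uses: p=1; h=2
order of uses: p, h, h
typing: ✓ — A
summary: ordered ✗, linear ✗, affine ✗, relevant ✓, unrestricted ✓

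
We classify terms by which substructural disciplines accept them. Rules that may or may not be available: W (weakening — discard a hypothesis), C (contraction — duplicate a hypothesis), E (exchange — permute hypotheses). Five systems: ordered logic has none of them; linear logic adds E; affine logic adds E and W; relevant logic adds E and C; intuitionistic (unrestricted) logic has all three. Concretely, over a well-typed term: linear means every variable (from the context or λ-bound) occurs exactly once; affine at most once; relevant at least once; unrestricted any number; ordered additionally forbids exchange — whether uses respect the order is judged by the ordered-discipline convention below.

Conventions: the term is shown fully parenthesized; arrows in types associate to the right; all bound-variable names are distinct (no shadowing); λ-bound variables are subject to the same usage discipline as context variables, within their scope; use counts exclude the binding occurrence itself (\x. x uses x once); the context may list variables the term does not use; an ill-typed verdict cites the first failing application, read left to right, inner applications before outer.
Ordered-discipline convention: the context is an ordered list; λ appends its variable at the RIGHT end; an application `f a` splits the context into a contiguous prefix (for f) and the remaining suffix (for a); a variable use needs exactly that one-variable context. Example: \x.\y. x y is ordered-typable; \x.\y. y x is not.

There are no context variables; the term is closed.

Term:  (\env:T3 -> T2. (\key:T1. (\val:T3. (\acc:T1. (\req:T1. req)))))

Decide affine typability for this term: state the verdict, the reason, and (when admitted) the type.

yes — at most one use each (env, key, val, acc, req); term : (T3 -> T2) -> T1 -> T3 -> T1 -> T1 -> T1
usage: env [bound]: 0×; key [bound]: 0×; val [bound]: 0×; acc [bound]: 0×; req [bound]: 1×
uses in reading order: req
typing: the term checks, with type (T3 -> T2) -> T1 -> T3 -> T1 -> T1 -> T1
summary: ordered ✗, linear ✗, affine ✓, relevant ✗, unrestricted ✓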